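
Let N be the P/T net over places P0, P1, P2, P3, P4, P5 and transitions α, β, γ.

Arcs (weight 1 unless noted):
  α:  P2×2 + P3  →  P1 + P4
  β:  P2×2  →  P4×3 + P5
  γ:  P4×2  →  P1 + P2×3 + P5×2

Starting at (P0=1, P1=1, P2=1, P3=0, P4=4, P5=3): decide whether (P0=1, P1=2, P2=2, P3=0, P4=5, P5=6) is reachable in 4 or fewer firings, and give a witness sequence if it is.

YES — reachable via ⟨γ, β⟩ (2 firings)

step 1: fire γ:  (P0=1, P1=1, P2=1, P3=0, P4=4, P5=3) → (P0=1, P1=2, P2=4, P3=0, P4=2, P5=5)
step 2: fire β:  (P0=1, P1=2, P2=4, P3=0, P4=2, P5=5) → (P0=1, P1=2, P2=2, P3=0, P4=5, P5=6)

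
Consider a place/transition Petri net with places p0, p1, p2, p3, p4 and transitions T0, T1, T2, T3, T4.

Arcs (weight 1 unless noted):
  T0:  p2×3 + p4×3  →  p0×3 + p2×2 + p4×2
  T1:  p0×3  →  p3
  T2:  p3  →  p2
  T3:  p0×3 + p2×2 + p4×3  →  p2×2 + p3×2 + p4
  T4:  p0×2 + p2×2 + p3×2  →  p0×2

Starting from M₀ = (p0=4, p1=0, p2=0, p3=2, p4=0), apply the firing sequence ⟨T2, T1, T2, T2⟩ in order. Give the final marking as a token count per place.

step 1: fire T2:  (p0=4, p1=0, p2=0, p3=2, p4=0) → (p0=4, p1=0, p2=1, p3=1, p4=0)
step 2: fire T1:  (p0=4, p1=0, p2=1, p3=1, p4=0) → (p0=1, p1=0, p2=1, p3=2, p4=0)
step 3: fire T2:  (p0=1, p1=0, p2=1, p3=2, p4=0) → (p0=1, p1=0, p2=2, p3=1, p4=0)
step 4: fire T2:  (p0=1, p1=0, p2=2, p3=1, p4=0) → (p0=1, p1=0, p2=3, p3=0, p4=0)

(p0=1, p1=0, p2=3, p3=0, p4=0)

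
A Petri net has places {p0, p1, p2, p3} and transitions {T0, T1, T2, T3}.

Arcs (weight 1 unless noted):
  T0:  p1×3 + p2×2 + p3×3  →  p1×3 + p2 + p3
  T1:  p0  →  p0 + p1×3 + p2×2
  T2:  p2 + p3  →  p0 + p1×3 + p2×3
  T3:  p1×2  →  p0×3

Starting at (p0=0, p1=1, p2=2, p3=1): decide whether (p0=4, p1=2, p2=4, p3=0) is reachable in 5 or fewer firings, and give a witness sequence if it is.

YES — reachable via ⟨T2, T3⟩ (2 firings)

step 1: fire T2:  (p0=0, p1=1, p2=2, p3=1) → (p0=1, p1=4, p2=4, p3=0)
step 2: fire T3:  (p0=1, p1=4, p2=4, p3=0) → (p0=4, p1=2, p2=4, p3=0)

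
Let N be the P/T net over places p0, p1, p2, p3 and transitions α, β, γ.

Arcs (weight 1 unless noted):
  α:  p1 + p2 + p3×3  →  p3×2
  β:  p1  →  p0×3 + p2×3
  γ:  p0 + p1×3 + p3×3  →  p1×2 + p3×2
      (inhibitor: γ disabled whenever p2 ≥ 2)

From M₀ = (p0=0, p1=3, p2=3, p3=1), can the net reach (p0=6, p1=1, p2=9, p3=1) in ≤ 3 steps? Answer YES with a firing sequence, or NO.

step 1: fire β:  (p0=0, p1=3, p2=3, p3=1) → (p0=3, p1=2, p2=6, p3=1)
step 2: fire β:  (p0=3, p1=2, p2=6, p3=1) → (p0=6, p1=1, p2=9, p3=1)

YES — reachable via ⟨β, β⟩ (2 firings)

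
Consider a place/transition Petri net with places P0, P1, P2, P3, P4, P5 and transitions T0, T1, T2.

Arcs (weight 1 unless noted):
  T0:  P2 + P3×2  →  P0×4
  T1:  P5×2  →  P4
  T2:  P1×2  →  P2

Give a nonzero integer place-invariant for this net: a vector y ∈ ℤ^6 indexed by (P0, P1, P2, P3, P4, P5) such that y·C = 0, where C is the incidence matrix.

y = (P0:1, P1:2, P2:4, P3:0, P4:0, P5:0)

Incidence matrix C (rows=places, cols=transitions):
       T0   T1   T2
   P0   4    0    0
   P1   0    0   -2
   P2  -1    0    1
   P3  -2    0    0
   P4   0    1    0
   P5   0   -2    0

Candidate y = [1, 2, 4, 0, 0, 0]; check y·C column-wise:
  col T0: 1·4 + 2·0 + 4·-1 + 0·-2 = 0
  col T1: 1·0 + 2·0 + 4·0 + 0·1 + 0·-2 = 0
  col T2: 1·0 + 2·-2 + 4·1 = 0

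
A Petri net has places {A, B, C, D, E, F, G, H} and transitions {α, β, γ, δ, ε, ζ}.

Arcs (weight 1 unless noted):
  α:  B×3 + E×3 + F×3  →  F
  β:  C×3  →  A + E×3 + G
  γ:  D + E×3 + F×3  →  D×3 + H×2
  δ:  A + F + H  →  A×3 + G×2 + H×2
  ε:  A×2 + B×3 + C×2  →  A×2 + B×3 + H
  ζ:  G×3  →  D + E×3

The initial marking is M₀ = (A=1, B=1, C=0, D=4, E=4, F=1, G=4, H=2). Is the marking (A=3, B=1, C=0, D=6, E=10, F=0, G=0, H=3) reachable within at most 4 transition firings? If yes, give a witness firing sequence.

step 1: fire δ:  (A=1, B=1, C=0, D=4, E=4, F=1, G=4, H=2) → (A=3, B=1, C=0, D=4, E=4, F=0, G=6, H=3)
step 2: fire ζ:  (A=3, B=1, C=0, D=4, E=4, F=0, G=6, H=3) → (A=3, B=1, C=0, D=5, E=7, F=0, G=3, H=3)
step 3: fire ζ:  (A=3, B=1, C=0, D=5, E=7, F=0, G=3, H=3) → (A=3, B=1, C=0, D=6, E=10, F=0, G=0, H=3)

YES — reachable via ⟨δ, ζ, ζ⟩ (3 firings)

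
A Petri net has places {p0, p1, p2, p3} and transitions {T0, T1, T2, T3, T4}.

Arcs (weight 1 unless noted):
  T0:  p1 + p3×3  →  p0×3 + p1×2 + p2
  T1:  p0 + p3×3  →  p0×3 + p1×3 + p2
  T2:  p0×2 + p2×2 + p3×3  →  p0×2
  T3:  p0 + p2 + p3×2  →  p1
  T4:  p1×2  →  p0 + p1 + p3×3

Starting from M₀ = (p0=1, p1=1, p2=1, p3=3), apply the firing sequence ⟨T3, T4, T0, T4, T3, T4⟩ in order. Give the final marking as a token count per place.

(p0=5, p1=1, p2=0, p3=5)

step 1: fire T3:  (p0=1, p1=1, p2=1, p3=3) → (p0=0, p1=2, p2=0, p3=1)
step 2: fire T4:  (p0=0, p1=2, p2=0, p3=1) → (p0=1, p1=1, p2=0, p3=4)
step 3: fire T0:  (p0=1, p1=1, p2=0, p3=4) → (p0=4, p1=2, p2=1, p3=1)
step 4: fire T4:  (p0=4, p1=2, p2=1, p3=1) → (p0=5, p1=1, p2=1, p3=4)
step 5: fire T3:  (p0=5, p1=1, p2=1, p3=4) → (p0=4, p1=2, p2=0, p3=2)
step 6: fire T4:  (p0=4, p1=2, p2=0, p3=2) → (p0=5, p1=1, p2=0, p3=5)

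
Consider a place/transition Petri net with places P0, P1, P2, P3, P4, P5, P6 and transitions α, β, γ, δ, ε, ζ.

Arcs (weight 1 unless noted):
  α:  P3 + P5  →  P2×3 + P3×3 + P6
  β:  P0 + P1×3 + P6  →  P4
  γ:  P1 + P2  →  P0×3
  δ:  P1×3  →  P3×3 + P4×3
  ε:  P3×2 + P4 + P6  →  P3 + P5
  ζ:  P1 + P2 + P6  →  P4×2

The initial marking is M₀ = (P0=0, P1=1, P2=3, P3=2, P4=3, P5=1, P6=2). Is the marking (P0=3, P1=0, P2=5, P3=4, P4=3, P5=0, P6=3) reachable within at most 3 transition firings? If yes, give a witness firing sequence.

YES — reachable via ⟨α, γ⟩ (2 firings)

step 1: fire α:  (P0=0, P1=1, P2=3, P3=2, P4=3, P5=1, P6=2) → (P0=0, P1=1, P2=6, P3=4, P4=3, P5=0, P6=3)
step 2: fire γ:  (P0=0, P1=1, P2=6, P3=4, P4=3, P5=0, P6=3) → (P0=3, P1=0, P2=5, P3=4, P4=3, P5=0, P6=3)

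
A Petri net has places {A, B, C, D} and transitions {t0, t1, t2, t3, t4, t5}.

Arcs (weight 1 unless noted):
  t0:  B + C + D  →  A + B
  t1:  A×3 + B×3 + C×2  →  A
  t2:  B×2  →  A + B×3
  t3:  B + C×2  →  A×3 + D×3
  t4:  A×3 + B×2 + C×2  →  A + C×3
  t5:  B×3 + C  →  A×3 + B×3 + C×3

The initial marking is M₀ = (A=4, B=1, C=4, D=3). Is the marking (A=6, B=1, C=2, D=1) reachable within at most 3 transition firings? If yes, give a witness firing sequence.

YES — reachable via ⟨t0, t0⟩ (2 firings)

step 1: fire t0:  (A=4, B=1, C=4, D=3) → (A=5, B=1, C=3, D=2)
step 2: fire t0:  (A=5, B=1, C=3, D=2) → (A=6, B=1, C=2, D=1)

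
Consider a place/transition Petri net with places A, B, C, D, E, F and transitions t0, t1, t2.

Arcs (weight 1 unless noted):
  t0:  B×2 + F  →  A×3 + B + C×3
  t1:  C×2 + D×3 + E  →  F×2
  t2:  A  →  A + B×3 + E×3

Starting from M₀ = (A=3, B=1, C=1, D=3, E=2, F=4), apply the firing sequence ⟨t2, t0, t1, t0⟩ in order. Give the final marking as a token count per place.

(A=9, B=2, C=5, D=0, E=4, F=4)

step 1: fire t2:  (A=3, B=1, C=1, D=3, E=2, F=4) → (A=3, B=4, C=1, D=3, E=5, F=4)
step 2: fire t0:  (A=3, B=4, C=1, D=3, E=5, F=4) → (A=6, B=3, C=4, D=3, E=5, F=3)
step 3: fire t1:  (A=6, B=3, C=4, D=3, E=5, F=3) → (A=6, B=3, C=2, D=0, E=4, F=5)
step 4: fire t0:  (A=6, B=3, C=2, D=0, E=4, F=5) → (A=9, B=2, C=5, D=0, E=4, F=4)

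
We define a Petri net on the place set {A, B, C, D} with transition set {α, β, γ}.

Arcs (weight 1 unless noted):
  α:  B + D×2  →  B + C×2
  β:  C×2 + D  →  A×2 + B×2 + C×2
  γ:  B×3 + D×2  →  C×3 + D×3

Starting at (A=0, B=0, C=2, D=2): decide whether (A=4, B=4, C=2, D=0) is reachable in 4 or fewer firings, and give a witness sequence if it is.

YES — reachable via ⟨β, β⟩ (2 firings)

step 1: fire β:  (A=0, B=0, C=2, D=2) → (A=2, B=2, C=2, D=1)
step 2: fire β:  (A=2, B=2, C=2, D=1) → (A=4, B=4, C=2, D=0)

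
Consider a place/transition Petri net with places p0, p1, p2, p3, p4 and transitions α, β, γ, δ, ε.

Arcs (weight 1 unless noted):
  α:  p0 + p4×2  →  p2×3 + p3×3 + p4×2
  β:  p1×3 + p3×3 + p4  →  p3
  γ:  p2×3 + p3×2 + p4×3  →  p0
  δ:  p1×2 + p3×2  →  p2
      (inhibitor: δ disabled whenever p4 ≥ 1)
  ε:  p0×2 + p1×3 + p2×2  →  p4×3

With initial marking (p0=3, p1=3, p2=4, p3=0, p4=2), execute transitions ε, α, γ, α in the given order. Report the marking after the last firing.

step 1: fire ε:  (p0=3, p1=3, p2=4, p3=0, p4=2) → (p0=1, p1=0, p2=2, p3=0, p4=5)
step 2: fire α:  (p0=1, p1=0, p2=2, p3=0, p4=5) → (p0=0, p1=0, p2=5, p3=3, p4=5)
step 3: fire γ:  (p0=0, p1=0, p2=5, p3=3, p4=5) → (p0=1, p1=0, p2=2, p3=1, p4=2)
step 4: fire α:  (p0=1, p1=0, p2=2, p3=1, p4=2) → (p0=0, p1=0, p2=5, p3=4, p4=2)

(p0=0, p1=0, p2=5, p3=4, p4=2)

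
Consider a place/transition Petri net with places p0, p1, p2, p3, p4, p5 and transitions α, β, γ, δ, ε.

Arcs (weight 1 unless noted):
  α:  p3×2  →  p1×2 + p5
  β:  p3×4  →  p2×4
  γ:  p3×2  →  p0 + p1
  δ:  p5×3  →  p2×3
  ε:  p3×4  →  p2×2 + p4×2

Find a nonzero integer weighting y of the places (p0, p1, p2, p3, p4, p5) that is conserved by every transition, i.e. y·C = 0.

Incidence matrix C (rows=places, cols=transitions):
        α    β    γ    δ    ε
   p0   0    0    1    0    0
   p1   2    0    1    0    0
   p2   0    4    0    3    2
   p3  -2   -4   -2    0   -4
   p4   0    0    0    0    2
   p5   1    0    0   -3    0

Candidate y = [3, 1, 2, 2, 2, 2]; check y·C column-wise:
  col α: 3·0 + 1·2 + 2·0 + 2·-2 + 2·0 + 2·1 = 0
  col β: 3·0 + 1·0 + 2·4 + 2·-4 + 2·0 + 2·0 = 0
  col γ: 3·1 + 1·1 + 2·0 + 2·-2 + 2·0 + 2·0 = 0
  col δ: 3·0 + 1·0 + 2·3 + 2·0 + 2·0 + 2·-3 = 0
  col ε: 3·0 + 1·0 + 2·2 + 2·-4 + 2·2 + 2·0 = 0

y = (p0:3, p1:1, p2:2, p3:2, p4:2, p5:2)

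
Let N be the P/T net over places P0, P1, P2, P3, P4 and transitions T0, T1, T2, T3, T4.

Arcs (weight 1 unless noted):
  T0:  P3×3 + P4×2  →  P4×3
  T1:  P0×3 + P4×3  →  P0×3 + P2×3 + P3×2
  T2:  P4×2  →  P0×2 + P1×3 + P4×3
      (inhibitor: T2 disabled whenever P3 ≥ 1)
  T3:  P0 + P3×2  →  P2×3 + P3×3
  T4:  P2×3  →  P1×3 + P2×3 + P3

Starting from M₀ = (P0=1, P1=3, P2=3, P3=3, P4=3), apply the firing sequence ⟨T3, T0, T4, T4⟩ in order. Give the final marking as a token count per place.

step 1: fire T3:  (P0=1, P1=3, P2=3, P3=3, P4=3) → (P0=0, P1=3, P2=6, P3=4, P4=3)
step 2: fire T0:  (P0=0, P1=3, P2=6, P3=4, P4=3) → (P0=0, P1=3, P2=6, P3=1, P4=4)
step 3: fire T4:  (P0=0, P1=3, P2=6, P3=1, P4=4) → (P0=0, P1=6, P2=6, P3=2, P4=4)
step 4: fire T4:  (P0=0, P1=6, P2=6, P3=2, P4=4) → (P0=0, P1=9, P2=6, P3=3, P4=4)

(P0=0, P1=9, P2=6, P3=3, P4=4)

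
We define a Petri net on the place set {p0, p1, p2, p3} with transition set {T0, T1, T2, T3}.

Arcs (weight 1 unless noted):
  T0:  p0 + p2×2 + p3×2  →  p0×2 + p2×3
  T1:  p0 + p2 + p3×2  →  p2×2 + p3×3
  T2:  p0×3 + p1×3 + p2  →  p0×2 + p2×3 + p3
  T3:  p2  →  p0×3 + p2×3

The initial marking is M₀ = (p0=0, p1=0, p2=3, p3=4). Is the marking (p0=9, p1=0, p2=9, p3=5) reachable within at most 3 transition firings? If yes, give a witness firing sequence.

NO — not reachable within 3 firings

depth 0: 1 marking
depth 1: 2 markings reached so far
depth 2: 5 markings reached so far
depth 3: 11 markings reached so far
target is not among the 11 markings reachable within 3 steps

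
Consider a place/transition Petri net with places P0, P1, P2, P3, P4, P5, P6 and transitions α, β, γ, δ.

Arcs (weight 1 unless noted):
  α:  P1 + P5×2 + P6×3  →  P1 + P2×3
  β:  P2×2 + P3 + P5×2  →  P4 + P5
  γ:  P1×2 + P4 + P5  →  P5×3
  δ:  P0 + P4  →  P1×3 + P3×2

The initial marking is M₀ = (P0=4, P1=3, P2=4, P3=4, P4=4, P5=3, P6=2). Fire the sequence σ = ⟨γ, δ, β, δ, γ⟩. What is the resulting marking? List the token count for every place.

step 1: fire γ:  (P0=4, P1=3, P2=4, P3=4, P4=4, P5=3, P6=2) → (P0=4, P1=1, P2=4, P3=4, P4=3, P5=5, P6=2)
step 2: fire δ:  (P0=4, P1=1, P2=4, P3=4, P4=3, P5=5, P6=2) → (P0=3, P1=4, P2=4, P3=6, P4=2, P5=5, P6=2)
step 3: fire β:  (P0=3, P1=4, P2=4, P3=6, P4=2, P5=5, P6=2) → (P0=3, P1=4, P2=2, P3=5, P4=3, P5=4, P6=2)
step 4: fire δ:  (P0=3, P1=4, P2=2, P3=5, P4=3, P5=4, P6=2) → (P0=2, P1=7, P2=2, P3=7, P4=2, P5=4, P6=2)
step 5: fire γ:  (P0=2, P1=7, P2=2, P3=7, P4=2, P5=4, P6=2) → (P0=2, P1=5, P2=2, P3=7, P4=1, P5=6, P6=2)

(P0=2, P1=5, P2=2, P3=7, P4=1, P5=6, P6=2)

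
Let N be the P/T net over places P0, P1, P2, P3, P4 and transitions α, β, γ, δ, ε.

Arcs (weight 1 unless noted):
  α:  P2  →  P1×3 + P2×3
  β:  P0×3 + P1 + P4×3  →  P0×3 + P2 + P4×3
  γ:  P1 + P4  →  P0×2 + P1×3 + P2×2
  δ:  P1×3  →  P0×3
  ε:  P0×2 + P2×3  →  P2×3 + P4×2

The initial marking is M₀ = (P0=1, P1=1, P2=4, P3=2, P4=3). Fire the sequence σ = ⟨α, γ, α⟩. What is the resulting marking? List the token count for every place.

(P0=3, P1=9, P2=10, P3=2, P4=2)

step 1: fire α:  (P0=1, P1=1, P2=4, P3=2, P4=3) → (P0=1, P1=4, P2=6, P3=2, P4=3)
step 2: fire γ:  (P0=1, P1=4, P2=6, P3=2, P4=3) → (P0=3, P1=6, P2=8, P3=2, P4=2)
step 3: fire α:  (P0=3, P1=6, P2=8, P3=2, P4=2) → (P0=3, P1=9, P2=10, P3=2, P4=2)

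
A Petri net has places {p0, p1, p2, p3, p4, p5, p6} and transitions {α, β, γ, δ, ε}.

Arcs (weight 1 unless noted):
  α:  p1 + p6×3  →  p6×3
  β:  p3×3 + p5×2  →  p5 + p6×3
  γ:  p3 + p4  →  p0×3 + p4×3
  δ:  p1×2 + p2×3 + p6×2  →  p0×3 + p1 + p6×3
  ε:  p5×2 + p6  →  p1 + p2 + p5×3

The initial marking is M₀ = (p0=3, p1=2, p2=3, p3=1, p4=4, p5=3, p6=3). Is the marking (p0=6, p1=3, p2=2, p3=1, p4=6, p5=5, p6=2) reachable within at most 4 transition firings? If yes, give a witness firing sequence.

NO — not reachable within 4 firings

depth 0: 1 marking
depth 1: 5 markings reached so far
depth 2: 13 markings reached so far
depth 3: 23 markings reached so far
depth 4: 33 markings reached so far
target is not among the 33 markings reachable within 4 steps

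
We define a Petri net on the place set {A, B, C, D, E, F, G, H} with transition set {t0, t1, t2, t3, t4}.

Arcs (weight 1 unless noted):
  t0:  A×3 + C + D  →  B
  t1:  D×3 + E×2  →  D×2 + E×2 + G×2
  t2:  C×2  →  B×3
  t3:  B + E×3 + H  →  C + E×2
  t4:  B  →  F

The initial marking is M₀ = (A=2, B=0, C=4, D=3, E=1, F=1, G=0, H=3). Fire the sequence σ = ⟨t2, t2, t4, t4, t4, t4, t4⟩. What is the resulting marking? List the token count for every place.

step 1: fire t2:  (A=2, B=0, C=4, D=3, E=1, F=1, G=0, H=3) → (A=2, B=3, C=2, D=3, E=1, F=1, G=0, H=3)
step 2: fire t2:  (A=2, B=3, C=2, D=3, E=1, F=1, G=0, H=3) → (A=2, B=6, C=0, D=3, E=1, F=1, G=0, H=3)
step 3: fire t4:  (A=2, B=6, C=0, D=3, E=1, F=1, G=0, H=3) → (A=2, B=5, C=0, D=3, E=1, F=2, G=0, H=3)
step 4: fire t4:  (A=2, B=5, C=0, D=3, E=1, F=2, G=0, H=3) → (A=2, B=4, C=0, D=3, E=1, F=3, G=0, H=3)
step 5: fire t4:  (A=2, B=4, C=0, D=3, E=1, F=3, G=0, H=3) → (A=2, B=3, C=0, D=3, E=1, F=4, G=0, H=3)
step 6: fire t4:  (A=2, B=3, C=0, D=3, E=1, F=4, G=0, H=3) → (A=2, B=2, C=0, D=3, E=1, F=5, G=0, H=3)
step 7: fire t4:  (A=2, B=2, C=0, D=3, E=1, F=5, G=0, H=3) → (A=2, B=1, C=0, D=3, E=1, F=6, G=0, H=3)

(A=2, B=1, C=0, D=3, E=1, F=6, G=0, H=3)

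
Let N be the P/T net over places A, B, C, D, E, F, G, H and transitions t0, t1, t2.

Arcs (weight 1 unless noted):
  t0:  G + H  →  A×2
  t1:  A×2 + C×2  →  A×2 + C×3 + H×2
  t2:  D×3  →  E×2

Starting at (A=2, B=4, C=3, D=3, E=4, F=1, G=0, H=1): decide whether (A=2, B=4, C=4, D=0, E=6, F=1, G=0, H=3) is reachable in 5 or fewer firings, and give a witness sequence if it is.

YES — reachable via ⟨t1, t2⟩ (2 firings)

step 1: fire t1:  (A=2, B=4, C=3, D=3, E=4, F=1, G=0, H=1) → (A=2, B=4, C=4, D=3, E=4, F=1, G=0, H=3)
step 2: fire t2:  (A=2, B=4, C=4, D=3, E=4, F=1, G=0, H=3) → (A=2, B=4, C=4, D=0, E=6, F=1, G=0, H=3)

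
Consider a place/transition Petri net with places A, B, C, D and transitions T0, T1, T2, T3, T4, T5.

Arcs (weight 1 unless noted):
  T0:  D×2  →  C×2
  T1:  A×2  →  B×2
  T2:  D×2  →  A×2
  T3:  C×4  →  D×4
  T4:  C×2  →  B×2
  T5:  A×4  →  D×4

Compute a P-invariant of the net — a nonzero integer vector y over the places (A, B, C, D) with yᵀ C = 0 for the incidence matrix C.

y = (A:1, B:1, C:1, D:1)

Incidence matrix C (rows=places, cols=transitions):
       T0   T1   T2   T3   T4   T5
    A   0   -2    2    0    0   -4
    B   0    2    0    0    2    0
    C   2    0    0   -4   -2    0
    D  -2    0   -2    4    0    4

Candidate y = [1, 1, 1, 1]; check y·C column-wise:
  col T0: 1·0 + 1·0 + 1·2 + 1·-2 = 0
  col T1: 1·-2 + 1·2 + 1·0 + 1·0 = 0
  col T2: 1·2 + 1·0 + 1·0 + 1·-2 = 0
  col T3: 1·0 + 1·0 + 1·-4 + 1·4 = 0
  col T4: 1·0 + 1·2 + 1·-2 + 1·0 = 0
  col T5: 1·-4 + 1·0 + 1·0 + 1·4 = 0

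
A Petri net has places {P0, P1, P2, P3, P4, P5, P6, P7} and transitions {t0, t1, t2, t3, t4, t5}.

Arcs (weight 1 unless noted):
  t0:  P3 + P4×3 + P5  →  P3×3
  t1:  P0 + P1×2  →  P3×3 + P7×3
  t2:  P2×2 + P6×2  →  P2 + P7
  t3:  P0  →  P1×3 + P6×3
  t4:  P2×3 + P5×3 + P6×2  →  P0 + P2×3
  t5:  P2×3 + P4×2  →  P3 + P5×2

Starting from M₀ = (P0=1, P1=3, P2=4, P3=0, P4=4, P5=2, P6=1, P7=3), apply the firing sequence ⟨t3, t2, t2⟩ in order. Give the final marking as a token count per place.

(P0=0, P1=6, P2=2, P3=0, P4=4, P5=2, P6=0, P7=5)

step 1: fire t3:  (P0=1, P1=3, P2=4, P3=0, P4=4, P5=2, P6=1, P7=3) → (P0=0, P1=6, P2=4, P3=0, P4=4, P5=2, P6=4, P7=3)
step 2: fire t2:  (P0=0, P1=6, P2=4, P3=0, P4=4, P5=2, P6=4, P7=3) → (P0=0, P1=6, P2=3, P3=0, P4=4, P5=2, P6=2, P7=4)
step 3: fire t2:  (P0=0, P1=6, P2=3, P3=0, P4=4, P5=2, P6=2, P7=4) → (P0=0, P1=6, P2=2, P3=0, P4=4, P5=2, P6=0, P7=5)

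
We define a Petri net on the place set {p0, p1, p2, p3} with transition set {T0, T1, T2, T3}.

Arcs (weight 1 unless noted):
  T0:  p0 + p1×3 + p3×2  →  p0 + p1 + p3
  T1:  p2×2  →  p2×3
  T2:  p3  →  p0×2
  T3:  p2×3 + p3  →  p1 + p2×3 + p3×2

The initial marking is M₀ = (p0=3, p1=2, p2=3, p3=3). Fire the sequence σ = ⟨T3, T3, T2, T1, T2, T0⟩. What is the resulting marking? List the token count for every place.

step 1: fire T3:  (p0=3, p1=2, p2=3, p3=3) → (p0=3, p1=3, p2=3, p3=4)
step 2: fire T3:  (p0=3, p1=3, p2=3, p3=4) → (p0=3, p1=4, p2=3, p3=5)
step 3: fire T2:  (p0=3, p1=4, p2=3, p3=5) → (p0=5, p1=4, p2=3, p3=4)
step 4: fire T1:  (p0=5, p1=4, p2=3, p3=4) → (p0=5, p1=4, p2=4, p3=4)
step 5: fire T2:  (p0=5, p1=4, p2=4, p3=4) → (p0=7, p1=4, p2=4, p3=3)
step 6: fire T0:  (p0=7, p1=4, p2=4, p3=3) → (p0=7, p1=2, p2=4, p3=2)

(p0=7, p1=2, p2=4, p3=2)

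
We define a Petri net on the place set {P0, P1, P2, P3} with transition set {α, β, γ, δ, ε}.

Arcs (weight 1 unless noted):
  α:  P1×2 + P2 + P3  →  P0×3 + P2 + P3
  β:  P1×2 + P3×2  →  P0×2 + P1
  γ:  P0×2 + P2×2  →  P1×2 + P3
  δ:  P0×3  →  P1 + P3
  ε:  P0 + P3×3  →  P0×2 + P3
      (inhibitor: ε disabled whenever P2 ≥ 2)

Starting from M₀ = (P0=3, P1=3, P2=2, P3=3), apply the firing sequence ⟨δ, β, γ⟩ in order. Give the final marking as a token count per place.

step 1: fire δ:  (P0=3, P1=3, P2=2, P3=3) → (P0=0, P1=4, P2=2, P3=4)
step 2: fire β:  (P0=0, P1=4, P2=2, P3=4) → (P0=2, P1=3, P2=2, P3=2)
step 3: fire γ:  (P0=2, P1=3, P2=2, P3=2) → (P0=0, P1=5, P2=0, P3=3)

(P0=0, P1=5, P2=0, P3=3)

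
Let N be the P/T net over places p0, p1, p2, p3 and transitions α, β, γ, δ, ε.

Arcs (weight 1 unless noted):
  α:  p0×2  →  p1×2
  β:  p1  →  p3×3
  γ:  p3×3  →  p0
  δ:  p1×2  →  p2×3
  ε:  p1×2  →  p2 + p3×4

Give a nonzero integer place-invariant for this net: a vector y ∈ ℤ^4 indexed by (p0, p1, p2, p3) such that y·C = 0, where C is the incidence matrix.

y = (p0:3, p1:3, p2:2, p3:1)

Incidence matrix C (rows=places, cols=transitions):
        α    β    γ    δ    ε
   p0  -2    0    1    0    0
   p1   2   -1    0   -2   -2
   p2   0    0    0    3    1
   p3   0    3   -3    0    4

Candidate y = [3, 3, 2, 1]; check y·C column-wise:
  col α: 3·-2 + 3·2 + 2·0 + 1·0 = 0
  col β: 3·0 + 3·-1 + 2·0 + 1·3 = 0
  col γ: 3·1 + 3·0 + 2·0 + 1·-3 = 0
  col δ: 3·0 + 3·-2 + 2·3 + 1·0 = 0
  col ε: 3·0 + 3·-2 + 2·1 + 1·4 = 0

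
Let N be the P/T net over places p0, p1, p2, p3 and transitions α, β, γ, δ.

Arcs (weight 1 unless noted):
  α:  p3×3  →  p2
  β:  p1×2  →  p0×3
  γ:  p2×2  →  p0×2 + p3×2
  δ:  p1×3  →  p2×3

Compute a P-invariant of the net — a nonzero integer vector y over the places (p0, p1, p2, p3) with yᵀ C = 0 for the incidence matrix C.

Incidence matrix C (rows=places, cols=transitions):
        α    β    γ    δ
   p0   0    3    2    0
   p1   0   -2    0   -3
   p2   1    0   -2    3
   p3  -3    0    2    0

Candidate y = [2, 3, 3, 1]; check y·C column-wise:
  col α: 2·0 + 3·0 + 3·1 + 1·-3 = 0
  col β: 2·3 + 3·-2 + 3·0 + 1·0 = 0
  col γ: 2·2 + 3·0 + 3·-2 + 1·2 = 0
  col δ: 2·0 + 3·-3 + 3·3 + 1·0 = 0

y = (p0:2, p1:3, p2:3, p3:1)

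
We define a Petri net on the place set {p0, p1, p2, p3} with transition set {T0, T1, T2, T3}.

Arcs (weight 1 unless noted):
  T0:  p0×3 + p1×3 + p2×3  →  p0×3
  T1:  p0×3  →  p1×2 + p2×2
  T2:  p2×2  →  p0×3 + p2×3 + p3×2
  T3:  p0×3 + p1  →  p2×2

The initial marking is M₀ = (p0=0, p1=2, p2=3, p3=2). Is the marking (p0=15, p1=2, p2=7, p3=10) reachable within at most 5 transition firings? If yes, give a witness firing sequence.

depth 0: 1 marking
depth 1: 2 markings reached so far
depth 2: 5 markings reached so far
depth 3: 8 markings reached so far
depth 4: 15 markings reached so far
depth 5: 24 markings reached so far
target is not among the 24 markings reachable within 5 steps

NO — not reachable within 5 firings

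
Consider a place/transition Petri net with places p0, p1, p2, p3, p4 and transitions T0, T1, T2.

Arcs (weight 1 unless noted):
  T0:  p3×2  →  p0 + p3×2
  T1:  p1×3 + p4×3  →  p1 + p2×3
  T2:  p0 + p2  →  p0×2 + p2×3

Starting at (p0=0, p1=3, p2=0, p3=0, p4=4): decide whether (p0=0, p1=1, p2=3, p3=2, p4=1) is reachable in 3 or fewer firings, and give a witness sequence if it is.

NO — not reachable within 3 firings

depth 0: 1 marking
depth 1: 2 markings reached so far
depth 2: 2 markings reached so far
(frontier empty at depth 2; search complete)
target is not among the 2 markings reachable within 3 steps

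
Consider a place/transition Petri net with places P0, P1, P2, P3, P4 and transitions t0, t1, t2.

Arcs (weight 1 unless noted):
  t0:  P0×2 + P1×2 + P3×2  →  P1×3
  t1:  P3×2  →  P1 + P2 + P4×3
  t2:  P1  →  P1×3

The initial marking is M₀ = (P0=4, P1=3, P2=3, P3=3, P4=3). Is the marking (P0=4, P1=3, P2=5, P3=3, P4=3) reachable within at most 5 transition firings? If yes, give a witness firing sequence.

NO — not reachable within 5 firings

depth 0: 1 marking
depth 1: 4 markings reached so far
depth 2: 7 markings reached so far
depth 3: 10 markings reached so far
depth 4: 13 markings reached so far
depth 5: 16 markings reached so far
target is not among the 16 markings reachable within 5 steps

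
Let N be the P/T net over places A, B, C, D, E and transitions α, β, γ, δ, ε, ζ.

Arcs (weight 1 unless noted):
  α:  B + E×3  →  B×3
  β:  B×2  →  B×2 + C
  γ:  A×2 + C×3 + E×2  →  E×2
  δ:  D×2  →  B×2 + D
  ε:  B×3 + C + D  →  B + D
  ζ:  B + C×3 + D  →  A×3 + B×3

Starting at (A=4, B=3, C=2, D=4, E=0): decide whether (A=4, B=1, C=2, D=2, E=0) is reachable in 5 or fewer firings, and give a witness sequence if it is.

depth 0: 1 marking
depth 1: 4 markings reached so far
depth 2: 10 markings reached so far
depth 3: 20 markings reached so far
depth 4: 34 markings reached so far
depth 5: 51 markings reached so far
target is not among the 51 markings reachable within 5 steps

NO — not reachable within 5 firings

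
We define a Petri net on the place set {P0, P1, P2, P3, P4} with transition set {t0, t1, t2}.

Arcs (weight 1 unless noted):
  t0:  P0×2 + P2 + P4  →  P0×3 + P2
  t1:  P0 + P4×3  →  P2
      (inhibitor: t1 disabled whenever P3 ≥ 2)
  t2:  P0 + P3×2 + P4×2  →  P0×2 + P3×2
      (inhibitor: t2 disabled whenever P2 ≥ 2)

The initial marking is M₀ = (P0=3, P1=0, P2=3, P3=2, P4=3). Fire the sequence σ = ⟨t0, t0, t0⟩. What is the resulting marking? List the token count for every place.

(P0=6, P1=0, P2=3, P3=2, P4=0)

step 1: fire t0:  (P0=3, P1=0, P2=3, P3=2, P4=3) → (P0=4, P1=0, P2=3, P3=2, P4=2)
step 2: fire t0:  (P0=4, P1=0, P2=3, P3=2, P4=2) → (P0=5, P1=0, P2=3, P3=2, P4=1)
step 3: fire t0:  (P0=5, P1=0, P2=3, P3=2, P4=1) → (P0=6, P1=0, P2=3, P3=2, P4=0)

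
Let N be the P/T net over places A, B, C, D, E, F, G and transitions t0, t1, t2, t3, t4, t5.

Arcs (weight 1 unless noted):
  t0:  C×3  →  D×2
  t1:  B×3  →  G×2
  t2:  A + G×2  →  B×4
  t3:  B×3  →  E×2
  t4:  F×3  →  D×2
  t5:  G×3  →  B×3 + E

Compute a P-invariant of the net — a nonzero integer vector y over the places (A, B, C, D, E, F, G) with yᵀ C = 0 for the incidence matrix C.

Incidence matrix C (rows=places, cols=transitions):
       t0   t1   t2   t3   t4   t5
    A   0    0   -1    0    0    0
    B   0   -3    4   -3    0    3
    C  -3    0    0    0    0    0
    D   2    0    0    0    2    0
    E   0    0    0    2    0    1
    F   0    0    0    0   -3    0
    G   0    2   -2    0    0   -3

Candidate y = [0, 0, 2, 3, 0, 2, 0]; check y·C column-wise:
  col t0: 2·-3 + 3·2 + 2·0 = 0
  col t1: 0·-3 + 2·0 + 3·0 + 2·0 + 0·2 = 0
  col t2: 0·-1 + 0·4 + 2·0 + 3·0 + 2·0 + 0·-2 = 0
  col t3: 0·-3 + 2·0 + 3·0 + 0·2 + 2·0 = 0
  col t4: 2·0 + 3·2 + 2·-3 = 0
  col t5: 0·3 + 2·0 + 3·0 + 0·1 + 2·0 + 0·-3 = 0

y = (A:0, B:0, C:2, D:3, E:0, F:2, G:0)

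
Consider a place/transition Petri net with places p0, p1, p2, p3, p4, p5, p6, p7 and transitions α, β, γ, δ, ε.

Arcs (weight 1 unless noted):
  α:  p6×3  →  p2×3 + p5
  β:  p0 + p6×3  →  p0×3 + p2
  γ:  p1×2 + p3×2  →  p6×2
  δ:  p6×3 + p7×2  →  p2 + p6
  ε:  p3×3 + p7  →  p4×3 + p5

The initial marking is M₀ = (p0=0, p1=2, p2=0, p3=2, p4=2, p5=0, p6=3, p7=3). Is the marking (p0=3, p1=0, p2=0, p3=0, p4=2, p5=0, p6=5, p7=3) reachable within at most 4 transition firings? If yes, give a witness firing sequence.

depth 0: 1 marking
depth 1: 4 markings reached so far
depth 2: 6 markings reached so far
depth 3: 7 markings reached so far
depth 4: 7 markings reached so far
(frontier empty at depth 4; search complete)
target is not among the 7 markings reachable within 4 steps

NO — not reachable within 4 firings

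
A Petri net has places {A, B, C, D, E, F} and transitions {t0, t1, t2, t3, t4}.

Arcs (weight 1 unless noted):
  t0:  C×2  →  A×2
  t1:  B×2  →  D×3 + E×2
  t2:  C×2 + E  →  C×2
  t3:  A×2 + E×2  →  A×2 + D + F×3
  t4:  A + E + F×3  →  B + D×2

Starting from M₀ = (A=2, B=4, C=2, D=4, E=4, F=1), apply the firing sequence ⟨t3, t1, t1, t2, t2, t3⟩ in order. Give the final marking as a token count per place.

step 1: fire t3:  (A=2, B=4, C=2, D=4, E=4, F=1) → (A=2, B=4, C=2, D=5, E=2, F=4)
step 2: fire t1:  (A=2, B=4, C=2, D=5, E=2, F=4) → (A=2, B=2, C=2, D=8, E=4, F=4)
step 3: fire t1:  (A=2, B=2, C=2, D=8, E=4, F=4) → (A=2, B=0, C=2, D=11, E=6, F=4)
step 4: fire t2:  (A=2, B=0, C=2, D=11, E=6, F=4) → (A=2, B=0, C=2, D=11, E=5, F=4)
step 5: fire t2:  (A=2, B=0, C=2, D=11, E=5, F=4) → (A=2, B=0, C=2, D=11, E=4, F=4)
step 6: fire t3:  (A=2, B=0, C=2, D=11, E=4, F=4) → (A=2, B=0, C=2, D=12, E=2, F=7)

(A=2, B=0, C=2, D=12, E=2, F=7)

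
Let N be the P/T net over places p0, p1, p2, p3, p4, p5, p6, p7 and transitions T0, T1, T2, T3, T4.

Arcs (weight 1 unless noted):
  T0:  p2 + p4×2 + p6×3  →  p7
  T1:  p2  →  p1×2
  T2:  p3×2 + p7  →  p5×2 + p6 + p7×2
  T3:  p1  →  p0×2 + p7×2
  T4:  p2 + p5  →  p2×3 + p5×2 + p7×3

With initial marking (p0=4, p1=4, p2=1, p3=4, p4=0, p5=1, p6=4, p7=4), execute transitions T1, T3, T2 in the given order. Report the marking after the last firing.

step 1: fire T1:  (p0=4, p1=4, p2=1, p3=4, p4=0, p5=1, p6=4, p7=4) → (p0=4, p1=6, p2=0, p3=4, p4=0, p5=1, p6=4, p7=4)
step 2: fire T3:  (p0=4, p1=6, p2=0, p3=4, p4=0, p5=1, p6=4, p7=4) → (p0=6, p1=5, p2=0, p3=4, p4=0, p5=1, p6=4, p7=6)
step 3: fire T2:  (p0=6, p1=5, p2=0, p3=4, p4=0, p5=1, p6=4, p7=6) → (p0=6, p1=5, p2=0, p3=2, p4=0, p5=3, p6=5, p7=7)

(p0=6, p1=5, p2=0, p3=2, p4=0, p5=3, p6=5, p7=7)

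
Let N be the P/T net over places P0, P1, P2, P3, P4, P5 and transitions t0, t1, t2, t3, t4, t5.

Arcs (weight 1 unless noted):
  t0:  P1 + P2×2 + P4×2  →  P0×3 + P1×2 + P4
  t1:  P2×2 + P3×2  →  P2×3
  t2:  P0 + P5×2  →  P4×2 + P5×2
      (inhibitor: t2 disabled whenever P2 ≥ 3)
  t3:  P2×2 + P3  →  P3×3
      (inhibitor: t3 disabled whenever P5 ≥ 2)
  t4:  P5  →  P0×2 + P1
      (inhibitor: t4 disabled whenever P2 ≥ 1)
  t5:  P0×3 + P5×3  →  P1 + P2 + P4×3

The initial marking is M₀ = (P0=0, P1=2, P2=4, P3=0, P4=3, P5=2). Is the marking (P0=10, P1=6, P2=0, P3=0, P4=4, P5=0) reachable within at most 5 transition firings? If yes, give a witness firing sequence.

depth 0: 1 marking
depth 1: 2 markings reached so far
depth 2: 4 markings reached so far
depth 3: 7 markings reached so far
depth 4: 11 markings reached so far
depth 5: 14 markings reached so far
target is not among the 14 markings reachable within 5 steps

NO — not reachable within 5 firings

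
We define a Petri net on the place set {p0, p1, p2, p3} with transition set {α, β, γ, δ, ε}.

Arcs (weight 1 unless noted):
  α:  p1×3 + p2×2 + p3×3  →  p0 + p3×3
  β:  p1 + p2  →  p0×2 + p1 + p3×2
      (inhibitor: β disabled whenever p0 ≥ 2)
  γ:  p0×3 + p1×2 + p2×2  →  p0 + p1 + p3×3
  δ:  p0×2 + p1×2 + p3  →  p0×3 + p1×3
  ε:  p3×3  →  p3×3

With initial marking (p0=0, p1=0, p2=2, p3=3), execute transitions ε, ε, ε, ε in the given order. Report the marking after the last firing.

step 1: fire ε:  (p0=0, p1=0, p2=2, p3=3) → (p0=0, p1=0, p2=2, p3=3)
step 2: fire ε:  (p0=0, p1=0, p2=2, p3=3) → (p0=0, p1=0, p2=2, p3=3)
step 3: fire ε:  (p0=0, p1=0, p2=2, p3=3) → (p0=0, p1=0, p2=2, p3=3)
step 4: fire ε:  (p0=0, p1=0, p2=2, p3=3) → (p0=0, p1=0, p2=2, p3=3)

(p0=0, p1=0, p2=2, p3=3)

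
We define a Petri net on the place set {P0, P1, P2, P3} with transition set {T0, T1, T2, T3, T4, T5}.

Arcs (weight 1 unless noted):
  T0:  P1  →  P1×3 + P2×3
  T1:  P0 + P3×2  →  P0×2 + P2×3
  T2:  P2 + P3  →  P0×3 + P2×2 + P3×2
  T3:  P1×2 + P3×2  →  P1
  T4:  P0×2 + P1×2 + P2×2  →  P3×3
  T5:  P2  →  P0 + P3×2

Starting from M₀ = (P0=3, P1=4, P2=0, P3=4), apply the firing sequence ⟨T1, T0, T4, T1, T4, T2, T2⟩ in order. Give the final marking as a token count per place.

step 1: fire T1:  (P0=3, P1=4, P2=0, P3=4) → (P0=4, P1=4, P2=3, P3=2)
step 2: fire T0:  (P0=4, P1=4, P2=3, P3=2) → (P0=4, P1=6, P2=6, P3=2)
step 3: fire T4:  (P0=4, P1=6, P2=6, P3=2) → (P0=2, P1=4, P2=4, P3=5)
step 4: fire T1:  (P0=2, P1=4, P2=4, P3=5) → (P0=3, P1=4, P2=7, P3=3)
step 5: fire T4:  (P0=3, P1=4, P2=7, P3=3) → (P0=1, P1=2, P2=5, P3=6)
step 6: fire T2:  (P0=1, P1=2, P2=5, P3=6) → (P0=4, P1=2, P2=6, P3=7)
step 7: fire T2:  (P0=4, P1=2, P2=6, P3=7) → (P0=7, P1=2, P2=7, P3=8)

(P0=7, P1=2, P2=7, P3=8)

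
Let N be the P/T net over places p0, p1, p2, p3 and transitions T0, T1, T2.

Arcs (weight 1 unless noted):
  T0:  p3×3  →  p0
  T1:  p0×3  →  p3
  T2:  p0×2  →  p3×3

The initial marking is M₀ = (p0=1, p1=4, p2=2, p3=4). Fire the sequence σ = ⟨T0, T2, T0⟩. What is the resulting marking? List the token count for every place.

step 1: fire T0:  (p0=1, p1=4, p2=2, p3=4) → (p0=2, p1=4, p2=2, p3=1)
step 2: fire T2:  (p0=2, p1=4, p2=2, p3=1) → (p0=0, p1=4, p2=2, p3=4)
step 3: fire T0:  (p0=0, p1=4, p2=2, p3=4) → (p0=1, p1=4, p2=2, p3=1)

(p0=1, p1=4, p2=2, p3=1)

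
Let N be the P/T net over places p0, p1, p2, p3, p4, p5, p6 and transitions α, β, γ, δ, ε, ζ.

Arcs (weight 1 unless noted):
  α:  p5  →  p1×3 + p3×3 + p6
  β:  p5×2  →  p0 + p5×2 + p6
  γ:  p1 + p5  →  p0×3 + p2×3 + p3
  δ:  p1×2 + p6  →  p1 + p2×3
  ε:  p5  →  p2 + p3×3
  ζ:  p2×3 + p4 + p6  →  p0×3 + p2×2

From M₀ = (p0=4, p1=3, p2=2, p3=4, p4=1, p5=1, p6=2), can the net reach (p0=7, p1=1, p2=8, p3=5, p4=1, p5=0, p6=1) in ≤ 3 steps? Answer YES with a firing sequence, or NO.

step 1: fire γ:  (p0=4, p1=3, p2=2, p3=4, p4=1, p5=1, p6=2) → (p0=7, p1=2, p2=5, p3=5, p4=1, p5=0, p6=2)
step 2: fire δ:  (p0=7, p1=2, p2=5, p3=5, p4=1, p5=0, p6=2) → (p0=7, p1=1, p2=8, p3=5, p4=1, p5=0, p6=1)

YES — reachable via ⟨γ, δ⟩ (2 firings)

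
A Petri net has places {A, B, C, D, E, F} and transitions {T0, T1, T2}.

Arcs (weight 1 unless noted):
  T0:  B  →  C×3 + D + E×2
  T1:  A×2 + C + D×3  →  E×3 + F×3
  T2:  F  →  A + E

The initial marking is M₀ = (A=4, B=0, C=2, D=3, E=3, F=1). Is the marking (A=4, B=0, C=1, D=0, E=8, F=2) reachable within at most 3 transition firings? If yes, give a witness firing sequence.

step 1: fire T1:  (A=4, B=0, C=2, D=3, E=3, F=1) → (A=2, B=0, C=1, D=0, E=6, F=4)
step 2: fire T2:  (A=2, B=0, C=1, D=0, E=6, F=4) → (A=3, B=0, C=1, D=0, E=7, F=3)
step 3: fire T2:  (A=3, B=0, C=1, D=0, E=7, F=3) → (A=4, B=0, C=1, D=0, E=8, F=2)

YES — reachable via ⟨T1, T2, T2⟩ (3 firings)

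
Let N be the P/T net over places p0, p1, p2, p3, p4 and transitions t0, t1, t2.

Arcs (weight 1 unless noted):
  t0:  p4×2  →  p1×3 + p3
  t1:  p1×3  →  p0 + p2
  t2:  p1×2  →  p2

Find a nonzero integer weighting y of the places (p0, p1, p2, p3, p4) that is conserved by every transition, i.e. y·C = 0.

Incidence matrix C (rows=places, cols=transitions):
       t0   t1   t2
   p0   0    1    0
   p1   3   -3   -2
   p2   0    1    1
   p3   1    0    0
   p4  -2    0    0

Candidate y = [1, 1, 2, -3, 0]; check y·C column-wise:
  col t0: 1·0 + 1·3 + 2·0 + -3·1 + 0·-2 = 0
  col t1: 1·1 + 1·-3 + 2·1 + -3·0 = 0
  col t2: 1·0 + 1·-2 + 2·1 + -3·0 = 0

y = (p0:1, p1:1, p2:2, p3:-3, p4:0)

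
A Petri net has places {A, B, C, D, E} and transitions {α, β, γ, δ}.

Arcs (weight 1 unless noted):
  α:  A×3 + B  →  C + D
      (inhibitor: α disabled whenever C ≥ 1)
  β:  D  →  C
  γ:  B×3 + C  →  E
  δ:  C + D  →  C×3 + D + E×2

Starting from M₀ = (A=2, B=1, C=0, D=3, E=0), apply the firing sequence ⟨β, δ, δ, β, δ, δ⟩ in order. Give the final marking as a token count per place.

(A=2, B=1, C=10, D=1, E=8)

step 1: fire β:  (A=2, B=1, C=0, D=3, E=0) → (A=2, B=1, C=1, D=2, E=0)
step 2: fire δ:  (A=2, B=1, C=1, D=2, E=0) → (A=2, B=1, C=3, D=2, E=2)
step 3: fire δ:  (A=2, B=1, C=3, D=2, E=2) → (A=2, B=1, C=5, D=2, E=4)
step 4: fire β:  (A=2, B=1, C=5, D=2, E=4) → (A=2, B=1, C=6, D=1, E=4)
step 5: fire δ:  (A=2, B=1, C=6, D=1, E=4) → (A=2, B=1, C=8, D=1, E=6)
step 6: fire δ:  (A=2, B=1, C=8, D=1, E=6) → (A=2, B=1, C=10, D=1, E=8)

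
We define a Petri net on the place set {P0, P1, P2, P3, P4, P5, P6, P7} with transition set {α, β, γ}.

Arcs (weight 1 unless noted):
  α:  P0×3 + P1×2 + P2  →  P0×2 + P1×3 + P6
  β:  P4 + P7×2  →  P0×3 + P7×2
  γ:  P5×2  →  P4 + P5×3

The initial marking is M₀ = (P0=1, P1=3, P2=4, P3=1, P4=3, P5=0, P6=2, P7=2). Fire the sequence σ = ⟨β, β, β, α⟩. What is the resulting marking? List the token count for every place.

step 1: fire β:  (P0=1, P1=3, P2=4, P3=1, P4=3, P5=0, P6=2, P7=2) → (P0=4, P1=3, P2=4, P3=1, P4=2, P5=0, P6=2, P7=2)
step 2: fire β:  (P0=4, P1=3, P2=4, P3=1, P4=2, P5=0, P6=2, P7=2) → (P0=7, P1=3, P2=4, P3=1, P4=1, P5=0, P6=2, P7=2)
step 3: fire β:  (P0=7, P1=3, P2=4, P3=1, P4=1, P5=0, P6=2, P7=2) → (P0=10, P1=3, P2=4, P3=1, P4=0, P5=0, P6=2, P7=2)
step 4: fire α:  (P0=10, P1=3, P2=4, P3=1, P4=0, P5=0, P6=2, P7=2) → (P0=9, P1=4, P2=3, P3=1, P4=0, P5=0, P6=3, P7=2)

(P0=9, P1=4, P2=3, P3=1, P4=0, P5=0, P6=3, P7=2)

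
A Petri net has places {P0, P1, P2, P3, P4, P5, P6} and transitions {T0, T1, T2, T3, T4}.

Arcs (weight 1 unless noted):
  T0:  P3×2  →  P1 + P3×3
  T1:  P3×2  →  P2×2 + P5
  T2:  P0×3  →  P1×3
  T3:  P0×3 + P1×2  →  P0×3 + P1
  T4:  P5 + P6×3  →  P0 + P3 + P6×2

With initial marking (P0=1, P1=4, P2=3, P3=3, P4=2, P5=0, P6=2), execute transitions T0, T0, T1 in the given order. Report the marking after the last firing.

step 1: fire T0:  (P0=1, P1=4, P2=3, P3=3, P4=2, P5=0, P6=2) → (P0=1, P1=5, P2=3, P3=4, P4=2, P5=0, P6=2)
step 2: fire T0:  (P0=1, P1=5, P2=3, P3=4, P4=2, P5=0, P6=2) → (P0=1, P1=6, P2=3, P3=5, P4=2, P5=0, P6=2)
step 3: fire T1:  (P0=1, P1=6, P2=3, P3=5, P4=2, P5=0, P6=2) → (P0=1, P1=6, P2=5, P3=3, P4=2, P5=1, P6=2)

(P0=1, P1=6, P2=5, P3=3, P4=2, P5=1, P6=2)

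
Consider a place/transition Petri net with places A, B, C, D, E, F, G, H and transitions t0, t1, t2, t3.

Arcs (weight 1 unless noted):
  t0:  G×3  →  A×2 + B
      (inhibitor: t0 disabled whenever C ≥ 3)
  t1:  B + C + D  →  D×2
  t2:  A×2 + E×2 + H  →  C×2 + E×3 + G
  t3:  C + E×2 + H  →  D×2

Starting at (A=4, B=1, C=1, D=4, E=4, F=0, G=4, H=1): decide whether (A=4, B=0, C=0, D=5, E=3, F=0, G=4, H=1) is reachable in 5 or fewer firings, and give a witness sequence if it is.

NO — not reachable within 5 firings

depth 0: 1 marking
depth 1: 5 markings reached so far
depth 2: 9 markings reached so far
depth 3: 10 markings reached so far
depth 4: 11 markings reached so far
depth 5: 11 markings reached so far
(frontier empty at depth 5; search complete)
target is not among the 11 markings reachable within 5 steps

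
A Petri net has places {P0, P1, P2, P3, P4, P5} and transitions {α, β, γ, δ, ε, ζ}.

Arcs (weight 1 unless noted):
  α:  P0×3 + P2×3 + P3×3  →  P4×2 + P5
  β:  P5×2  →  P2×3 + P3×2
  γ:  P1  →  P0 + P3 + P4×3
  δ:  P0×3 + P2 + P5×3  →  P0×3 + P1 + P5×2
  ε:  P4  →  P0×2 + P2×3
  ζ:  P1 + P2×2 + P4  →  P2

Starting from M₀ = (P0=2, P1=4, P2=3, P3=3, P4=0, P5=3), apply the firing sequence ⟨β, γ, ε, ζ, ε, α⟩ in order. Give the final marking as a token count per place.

(P0=4, P1=2, P2=8, P3=3, P4=2, P5=2)

step 1: fire β:  (P0=2, P1=4, P2=3, P3=3, P4=0, P5=3) → (P0=2, P1=4, P2=6, P3=5, P4=0, P5=1)
step 2: fire γ:  (P0=2, P1=4, P2=6, P3=5, P4=0, P5=1) → (P0=3, P1=3, P2=6, P3=6, P4=3, P5=1)
step 3: fire ε:  (P0=3, P1=3, P2=6, P3=6, P4=3, P5=1) → (P0=5, P1=3, P2=9, P3=6, P4=2, P5=1)
step 4: fire ζ:  (P0=5, P1=3, P2=9, P3=6, P4=2, P5=1) → (P0=5, P1=2, P2=8, P3=6, P4=1, P5=1)
step 5: fire ε:  (P0=5, P1=2, P2=8, P3=6, P4=1, P5=1) → (P0=7, P1=2, P2=11, P3=6, P4=0, P5=1)
step 6: fire α:  (P0=7, P1=2, P2=11, P3=6, P4=0, P5=1) → (P0=4, P1=2, P2=8, P3=3, P4=2, P5=2)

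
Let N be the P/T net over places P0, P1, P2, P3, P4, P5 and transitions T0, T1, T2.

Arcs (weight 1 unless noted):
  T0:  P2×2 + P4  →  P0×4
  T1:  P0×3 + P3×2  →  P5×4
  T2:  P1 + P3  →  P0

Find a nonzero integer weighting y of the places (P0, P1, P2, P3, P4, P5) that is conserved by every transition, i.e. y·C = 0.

Incidence matrix C (rows=places, cols=transitions):
       T0   T1   T2
   P0   4   -3    1
   P1   0    0   -1
   P2  -2    0    0
   P3   0   -2   -1
   P4  -1    0    0
   P5   0    4    0

Candidate y = [2, 5, 4, -3, 0, 0]; check y·C column-wise:
  col T0: 2·4 + 5·0 + 4·-2 + -3·0 + 0·-1 = 0
  col T1: 2·-3 + 5·0 + 4·0 + -3·-2 + 0·4 = 0
  col T2: 2·1 + 5·-1 + 4·0 + -3·-1 = 0

y = (P0:2, P1:5, P2:4, P3:-3, P4:0, P5:0)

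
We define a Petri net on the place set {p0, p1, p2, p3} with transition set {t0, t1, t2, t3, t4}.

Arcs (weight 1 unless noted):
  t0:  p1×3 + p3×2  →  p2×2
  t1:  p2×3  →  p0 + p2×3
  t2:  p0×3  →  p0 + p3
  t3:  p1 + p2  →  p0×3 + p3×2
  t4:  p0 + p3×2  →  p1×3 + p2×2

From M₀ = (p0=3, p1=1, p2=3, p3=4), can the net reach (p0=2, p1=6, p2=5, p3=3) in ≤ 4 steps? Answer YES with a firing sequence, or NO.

depth 0: 1 marking
depth 1: 5 markings reached so far
depth 2: 14 markings reached so far
depth 3: 29 markings reached so far
depth 4: 54 markings reached so far
target is not among the 54 markings reachable within 4 steps

NO — not reachable within 4 firings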